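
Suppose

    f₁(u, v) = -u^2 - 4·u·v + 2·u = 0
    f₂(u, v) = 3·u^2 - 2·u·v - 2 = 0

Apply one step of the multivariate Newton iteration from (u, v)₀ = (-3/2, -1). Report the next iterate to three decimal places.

(-0.859, -0.087)

At (-3/2, -1): F = (-11.250, 1.750).
Jacobian J = [[-2·u - 4·v + 2, -4·u], [6·u - 2·v, -2·u]].
At the point, J = [[9.000, 6.000], [-7.000, 3.000]] (det J = 69.000).
Solving J·Δ = −F gives Δ = (0.641, 0.913).
Then the next iterate is (u, v)₁ = (-0.859, -0.087).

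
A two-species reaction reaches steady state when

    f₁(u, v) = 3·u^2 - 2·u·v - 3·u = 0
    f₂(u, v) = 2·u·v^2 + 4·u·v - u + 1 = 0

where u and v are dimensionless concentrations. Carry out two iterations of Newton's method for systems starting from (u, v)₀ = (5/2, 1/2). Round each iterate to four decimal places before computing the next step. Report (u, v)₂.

At (5/2, 1/2): F = (8.7500, 4.7500).
Jacobian J = [[6·u - 2·v - 3, -2·u], [2·v^2 + 4·v - 1, 4·u·v + 4·u]].
At the point, J = [[11.0000, -5.0000], [1.5000, 15.0000]] (det J = 172.5000).
Solving J·Δ = −F gives Δ = (-0.8986, -0.2268).
Then the next iterate is (u, v)₁ = (1.6014, 0.2732).
Round to (1.6014, 0.2732) and repeat: F = (2.014241, 1.387661), J = [[6.0620, -3.2028], [0.242076, 8.155610]].
Δ = (-0.4157, -0.1578), so (u, v)₂ = (1.1857, 0.1154).

(1.1857, 0.1154)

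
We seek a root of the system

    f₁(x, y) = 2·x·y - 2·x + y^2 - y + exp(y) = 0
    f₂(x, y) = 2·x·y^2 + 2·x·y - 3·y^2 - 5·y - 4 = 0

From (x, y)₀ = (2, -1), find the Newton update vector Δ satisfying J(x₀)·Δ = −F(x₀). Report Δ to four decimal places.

At (2, -1): F = (-5.632121, -2.0000).
Jacobian J = [[2·y - 2, 2·x + 2·y + exp(y) - 1], [2·y^2 + 2·y, 4·x·y + 2·x - 6·y - 5]].
At the point, J = [[-4.0000, 1.367879], [0.0000, -3.0000]] (det J = 12.0000).
Solving J·Δ = −F gives Δ = (-1.6360, -0.6667).

(-1.6360, -0.6667)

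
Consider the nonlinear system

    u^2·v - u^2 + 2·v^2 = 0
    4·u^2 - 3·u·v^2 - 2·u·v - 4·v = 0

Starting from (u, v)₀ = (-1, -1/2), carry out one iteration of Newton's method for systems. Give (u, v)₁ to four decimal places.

(-0.5275, -0.0824)

At (-1, -1/2): F = (-1.0000, 5.7500).
Jacobian J = [[2·u·v - 2·u, u^2 + 4·v], [8·u - 3·v^2 - 2·v, -6·u·v - 2·u - 4]].
At the point, J = [[3.0000, -1.0000], [-7.7500, -5.0000]] (det J = -22.7500).
Solving J·Δ = −F gives Δ = (0.4725, 0.4176).
Then the next iterate is (u, v)₁ = (-0.5275, -0.0824).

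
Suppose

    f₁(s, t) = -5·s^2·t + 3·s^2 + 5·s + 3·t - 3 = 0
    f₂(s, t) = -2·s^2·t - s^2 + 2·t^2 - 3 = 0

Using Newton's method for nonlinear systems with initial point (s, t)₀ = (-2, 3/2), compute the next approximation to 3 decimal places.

(-1.144, 1.100)

At (-2, 3/2): F = (-26.500, -14.500).
Jacobian J = [[-10·s·t + 6·s + 5, -5·s^2 + 3], [-4·s·t - 2·s, -2·s^2 + 4·t]].
At the point, J = [[23.000, -17.000], [16.000, -2.000]] (det J = 226.000).
Solving J·Δ = −F gives Δ = (0.856, -0.400).
Then the next iterate is (s, t)₁ = (-1.144, 1.100).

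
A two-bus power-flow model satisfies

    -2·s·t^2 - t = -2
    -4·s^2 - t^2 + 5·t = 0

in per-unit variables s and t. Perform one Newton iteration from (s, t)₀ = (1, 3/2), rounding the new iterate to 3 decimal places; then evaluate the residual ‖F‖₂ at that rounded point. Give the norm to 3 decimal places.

At (1, 3/2): F = (-4.000, 1.250).
Jacobian J = [[-2·t^2, -4·s·t - 1], [-8·s, -2·t + 5]].
At the point, J = [[-4.500, -7.000], [-8.000, 2.000]] (det J = -65.000).
Solving J·Δ = −F gives Δ = (0.012, -0.579).
Then the next iterate is (s, t)₁ = (1.012, 0.921).
Re-evaluating at (1.012, 0.921): F = (-0.63784, -0.33982), so ‖F‖₂ = 0.723.

0.723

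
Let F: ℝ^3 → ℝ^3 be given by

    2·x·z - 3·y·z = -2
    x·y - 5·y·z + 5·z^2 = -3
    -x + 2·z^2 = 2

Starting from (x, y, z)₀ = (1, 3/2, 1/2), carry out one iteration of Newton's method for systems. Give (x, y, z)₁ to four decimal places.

At (1, 3/2, 1/2): F = (0.7500, 2.0000, -2.5000).
Jacobian J = [[2·z, -3·z, 2·x - 3·y], [y, x - 5·z, -5·y + 10·z], [-1, 0, 4·z]].
At the point, J = [[1.0000, -1.5000, -2.5000], [1.5000, -1.5000, -2.5000], [-1.0000, 0.0000, 2.0000]] (det J = 1.5000).
Solving J·Δ = −F gives Δ = (-2.5000, -1.1667, 0.0000).
Then the next iterate is (x, y, z)₁ = (-1.5000, 0.3333, 0.5000).

(-1.5000, 0.3333, 0.5000)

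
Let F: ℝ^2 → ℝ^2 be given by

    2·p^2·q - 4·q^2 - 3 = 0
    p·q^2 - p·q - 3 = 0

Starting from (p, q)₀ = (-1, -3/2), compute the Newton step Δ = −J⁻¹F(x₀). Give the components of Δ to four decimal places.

At (-1, -3/2): F = (-15.0000, -6.7500).
Jacobian J = [[4·p·q, 2·p^2 - 8·q], [q^2 - q, 2·p·q - p]].
At the point, J = [[6.0000, 14.0000], [3.7500, 4.0000]] (det J = -28.5000).
Solving J·Δ = −F gives Δ = (1.2105, 0.5526).

(1.2105, 0.5526)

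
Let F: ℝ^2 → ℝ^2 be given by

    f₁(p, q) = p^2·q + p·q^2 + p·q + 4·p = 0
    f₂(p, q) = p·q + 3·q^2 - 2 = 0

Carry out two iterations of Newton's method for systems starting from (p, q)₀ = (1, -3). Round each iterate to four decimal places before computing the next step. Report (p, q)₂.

(0.0167, -0.9844)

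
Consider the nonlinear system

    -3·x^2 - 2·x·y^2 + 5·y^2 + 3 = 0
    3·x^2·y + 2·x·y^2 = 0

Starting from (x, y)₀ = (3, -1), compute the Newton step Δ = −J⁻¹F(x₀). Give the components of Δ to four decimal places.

At (3, -1): F = (-25.0000, -21.0000).
Jacobian J = [[-6·x - 2·y^2, -4·x·y + 10·y], [6·x·y + 2·y^2, 3·x^2 + 4·x·y]].
At the point, J = [[-20.0000, 2.0000], [-16.0000, 15.0000]] (det J = -268.0000).
Solving J·Δ = −F gives Δ = (-1.2425, 0.0746).

(-1.2425, 0.0746)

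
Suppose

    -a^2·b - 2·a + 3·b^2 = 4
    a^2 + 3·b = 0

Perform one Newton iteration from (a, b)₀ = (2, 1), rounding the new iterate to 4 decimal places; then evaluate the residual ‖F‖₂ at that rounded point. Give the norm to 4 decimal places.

4.0596

At (2, 1): F = (-9.0000, 7.0000).
Jacobian J = [[-2·a·b - 2, -a^2 + 6·b], [2·a, 3]].
At the point, J = [[-6.0000, 2.0000], [4.0000, 3.0000]] (det J = -26.0000).
Solving J·Δ = −F gives Δ = (-1.5769, -0.2308).
Then the next iterate is (a, b)₁ = (0.4231, 0.7692).
Re-evaluating at (0.4231, 0.7692): F = (-3.208891, 2.486614), so ‖F‖₂ = 4.0596.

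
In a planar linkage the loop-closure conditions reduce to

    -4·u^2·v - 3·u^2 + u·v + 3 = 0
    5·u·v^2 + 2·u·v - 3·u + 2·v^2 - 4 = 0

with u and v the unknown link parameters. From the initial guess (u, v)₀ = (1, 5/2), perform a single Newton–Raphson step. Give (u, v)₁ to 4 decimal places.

At (1, 5/2): F = (-7.5000, 41.7500).
Jacobian J = [[-8·u·v - 6·u + v, -4·u^2 + u], [5·v^2 + 2·v - 3, 10·u·v + 2·u + 4·v]].
At the point, J = [[-23.5000, -3.0000], [33.2500, 37.0000]] (det J = -769.7500).
Solving J·Δ = −F gives Δ = (-0.1978, -0.9506).
Then the next iterate is (u, v)₁ = (0.8022, 1.5494).

(0.8022, 1.5494)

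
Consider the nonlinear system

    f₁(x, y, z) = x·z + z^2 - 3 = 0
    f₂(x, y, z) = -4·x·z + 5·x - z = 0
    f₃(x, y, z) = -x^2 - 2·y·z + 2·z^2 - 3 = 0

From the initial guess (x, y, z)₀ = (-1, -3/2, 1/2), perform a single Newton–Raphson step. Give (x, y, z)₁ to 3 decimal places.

(5.500, -17.167, -4.833)

At (-1, -3/2, 1/2): F = (-3.250, -3.500, -2.000).
Jacobian J = [[z, 0, x + 2·z], [-4·z + 5, 0, -4·x - 1], [-2·x, -2·z, -2·y + 4·z]].
At the point, J = [[0.500, 0.000, 0.000], [3.000, 0.000, 3.000], [2.000, -1.000, 5.000]] (det J = 1.500).
Solving J·Δ = −F gives Δ = (6.500, -15.667, -5.333).
Then the next iterate is (x, y, z)₁ = (5.500, -17.167, -4.833).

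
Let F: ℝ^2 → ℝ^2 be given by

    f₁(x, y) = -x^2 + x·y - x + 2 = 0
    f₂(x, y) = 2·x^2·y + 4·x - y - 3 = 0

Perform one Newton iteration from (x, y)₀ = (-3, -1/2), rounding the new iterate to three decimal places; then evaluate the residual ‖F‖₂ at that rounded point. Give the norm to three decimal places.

9.080

At (-3, -1/2): F = (-2.500, -23.500).
Jacobian J = [[-2·x + y - 1, x], [4·x·y + 4, 2·x^2 - 1]].
At the point, J = [[4.500, -3.000], [10.000, 17.000]] (det J = 106.500).
Solving J·Δ = −F gives Δ = (1.061, 0.758).
Then the next iterate is (x, y)₁ = (-1.939, 0.258).
Re-evaluating at (-1.939, 0.258): F = (-0.32098, -9.07398), so ‖F‖₂ = 9.080.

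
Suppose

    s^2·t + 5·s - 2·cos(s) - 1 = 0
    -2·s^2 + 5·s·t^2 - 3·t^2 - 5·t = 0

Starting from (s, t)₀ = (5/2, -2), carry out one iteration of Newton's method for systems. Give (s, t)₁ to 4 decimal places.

(4.9524, -0.6041)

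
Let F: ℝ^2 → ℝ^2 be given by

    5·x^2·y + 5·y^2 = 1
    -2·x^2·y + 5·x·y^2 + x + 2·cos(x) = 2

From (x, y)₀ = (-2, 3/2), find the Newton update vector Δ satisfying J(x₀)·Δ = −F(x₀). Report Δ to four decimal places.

(0.6717, -0.5743)

At (-2, 3/2): F = (40.2500, -39.332294).
Jacobian J = [[10·x·y, 5·x^2 + 10·y], [-4·x·y + 5·y^2 - 2·sin(x) + 1, -2·x^2 + 10·x·y]].
At the point, J = [[-30.0000, 35.0000], [26.068595, -38.0000]] (det J = 227.599180).
Solving J·Δ = −F gives Δ = (0.6717, -0.5743).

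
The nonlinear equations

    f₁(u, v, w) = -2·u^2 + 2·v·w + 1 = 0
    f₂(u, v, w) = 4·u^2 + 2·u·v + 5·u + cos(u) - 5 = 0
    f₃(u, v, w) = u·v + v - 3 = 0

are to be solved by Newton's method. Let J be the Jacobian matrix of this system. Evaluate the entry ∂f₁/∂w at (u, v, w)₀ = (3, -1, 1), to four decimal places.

∂f₁/∂w = 2·v.
At (3, -1, 1) this is -2.0000.

-2.0000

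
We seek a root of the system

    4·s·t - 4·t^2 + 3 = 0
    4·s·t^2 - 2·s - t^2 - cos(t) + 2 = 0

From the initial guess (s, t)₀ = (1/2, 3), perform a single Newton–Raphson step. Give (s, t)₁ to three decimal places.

(0.408, 1.722)

At (1/2, 3): F = (-27.000, 10.98999).
Jacobian J = [[4·t, 4·s - 8·t], [4·t^2 - 2, 8·s·t - 2·t + sin(t)]].
At the point, J = [[12.000, -22.000], [34.000, 6.14112]] (det J = 821.69344).
Solving J·Δ = −F gives Δ = (-0.092, -1.278).
Then the next iterate is (s, t)₁ = (0.408, 1.722).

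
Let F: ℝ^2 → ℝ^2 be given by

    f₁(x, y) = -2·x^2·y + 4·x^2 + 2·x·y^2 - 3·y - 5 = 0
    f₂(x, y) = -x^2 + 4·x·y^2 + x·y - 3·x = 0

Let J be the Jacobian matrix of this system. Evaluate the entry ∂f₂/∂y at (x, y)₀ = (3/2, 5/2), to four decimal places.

31.5000

∂f₂/∂y = 8·x·y + x.
At (3/2, 5/2) this is 31.5000.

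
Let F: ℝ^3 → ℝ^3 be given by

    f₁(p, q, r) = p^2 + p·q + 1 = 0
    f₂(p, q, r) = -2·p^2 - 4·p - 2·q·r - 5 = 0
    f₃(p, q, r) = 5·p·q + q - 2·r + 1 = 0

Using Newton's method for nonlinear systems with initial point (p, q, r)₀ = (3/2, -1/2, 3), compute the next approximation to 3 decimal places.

At (3/2, -1/2, 3): F = (2.500, -12.500, -9.250).
Jacobian J = [[2·p + q, p, 0], [-4·p - 4, -2·r, -2·q], [5·q, 5·p + 1, -2]].
At the point, J = [[2.500, 1.500, 0.000], [-10.000, -6.000, 1.000], [-2.500, 8.500, -2.000]] (det J = -25.000).
Solving J·Δ = −F gives Δ = (-1.705, 1.175, 2.500).
Then the next iterate is (p, q, r)₁ = (-0.205, 0.675, 5.500).

(-0.205, 0.675, 5.500)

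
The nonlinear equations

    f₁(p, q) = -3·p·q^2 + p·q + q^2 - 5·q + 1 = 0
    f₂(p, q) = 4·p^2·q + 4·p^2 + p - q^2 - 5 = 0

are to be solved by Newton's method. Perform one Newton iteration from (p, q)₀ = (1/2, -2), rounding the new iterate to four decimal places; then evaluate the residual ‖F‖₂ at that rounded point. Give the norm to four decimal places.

At (1/2, -2): F = (8.0000, -9.5000).
Jacobian J = [[-3·q^2 + q, -6·p·q + p + 2·q - 5], [8·p·q + 8·p + 1, 4·p^2 - 2·q]].
At the point, J = [[-14.0000, -2.5000], [-3.0000, 5.0000]] (det J = -77.5000).
Solving J·Δ = −F gives Δ = (0.2097, 2.0258).
Then the next iterate is (p, q)₁ = (0.7097, 0.0258).
Re-evaluating at (0.7097, 0.0258): F = (0.888559, -2.224290), so ‖F‖₂ = 2.3952.

2.3952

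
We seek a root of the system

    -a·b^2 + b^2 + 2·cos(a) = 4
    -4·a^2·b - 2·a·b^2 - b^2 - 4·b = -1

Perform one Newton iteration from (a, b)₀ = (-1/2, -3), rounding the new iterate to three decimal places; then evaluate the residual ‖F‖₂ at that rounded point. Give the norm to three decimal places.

6.780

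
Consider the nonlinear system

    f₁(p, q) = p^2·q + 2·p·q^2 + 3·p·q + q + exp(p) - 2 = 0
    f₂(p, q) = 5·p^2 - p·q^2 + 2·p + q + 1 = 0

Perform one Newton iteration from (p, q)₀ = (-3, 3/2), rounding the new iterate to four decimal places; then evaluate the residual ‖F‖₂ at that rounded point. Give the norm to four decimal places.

At (-3, 3/2): F = (-13.950213, 48.2500).
Jacobian J = [[2·p·q + 2·q^2 + 3·q + exp(p), p^2 + 4·p·q + 3·p + 1], [10·p - q^2 + 2, -2·p·q + 1]].
At the point, J = [[0.049787, -17.0000], [-30.2500, 10.0000]] (det J = -513.752129).
Solving J·Δ = −F gives Δ = (1.3251, -0.8167).
Then the next iterate is (p, q)₁ = (-1.6749, 0.6833).
Re-evaluating at (-1.6749, 0.6833): F = (-4.209914, 13.141959), so ‖F‖₂ = 13.7998.

13.7998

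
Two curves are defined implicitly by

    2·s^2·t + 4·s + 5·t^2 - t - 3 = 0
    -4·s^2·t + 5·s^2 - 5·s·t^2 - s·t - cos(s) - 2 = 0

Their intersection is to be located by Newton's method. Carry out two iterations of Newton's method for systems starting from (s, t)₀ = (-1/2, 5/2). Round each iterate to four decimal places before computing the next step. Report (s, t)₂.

(-0.4471, 1.1105)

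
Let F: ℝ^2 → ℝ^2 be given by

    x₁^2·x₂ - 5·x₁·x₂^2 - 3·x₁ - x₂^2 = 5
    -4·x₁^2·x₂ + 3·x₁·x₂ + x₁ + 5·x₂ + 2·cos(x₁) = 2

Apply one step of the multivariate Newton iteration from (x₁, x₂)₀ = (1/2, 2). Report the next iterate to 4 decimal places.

(0.8142, 0.0655)

At (1/2, 2): F = (-20.0000, 11.255165).
Jacobian J = [[2·x₁·x₂ - 5·x₂^2 - 3, x₁^2 - 10·x₁·x₂ - 2·x₂], [-8·x₁·x₂ + 3·x₂ - 2·sin(x₁) + 1, -4·x₁^2 + 3·x₁ + 5]].
At the point, J = [[-21.0000, -13.7500], [-1.958851, 5.5000]] (det J = -142.434202).
Solving J·Δ = −F gives Δ = (0.3142, -1.9345).
Then the next iterate is (x₁, x₂)₁ = (0.8142, 0.0655).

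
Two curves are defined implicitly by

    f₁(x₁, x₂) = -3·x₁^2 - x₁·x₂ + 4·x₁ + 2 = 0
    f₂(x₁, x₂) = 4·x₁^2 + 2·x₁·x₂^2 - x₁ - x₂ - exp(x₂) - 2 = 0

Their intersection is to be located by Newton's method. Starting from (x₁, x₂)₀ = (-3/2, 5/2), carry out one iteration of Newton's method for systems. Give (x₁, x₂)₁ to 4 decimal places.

(-0.7049, 1.6012)

At (-3/2, 5/2): F = (-7.0000, -24.932494).
Jacobian J = [[-6·x₁ - x₂ + 4, -x₁], [8·x₁ + 2·x₂^2 - 1, 4·x₁·x₂ - exp(x₂) - 1]].
At the point, J = [[10.5000, 1.5000], [-0.5000, -28.182494]] (det J = -295.166187).
Solving J·Δ = −F gives Δ = (0.7951, -0.8988).
Then the next iterate is (x₁, x₂)₁ = (-0.7049, 1.6012).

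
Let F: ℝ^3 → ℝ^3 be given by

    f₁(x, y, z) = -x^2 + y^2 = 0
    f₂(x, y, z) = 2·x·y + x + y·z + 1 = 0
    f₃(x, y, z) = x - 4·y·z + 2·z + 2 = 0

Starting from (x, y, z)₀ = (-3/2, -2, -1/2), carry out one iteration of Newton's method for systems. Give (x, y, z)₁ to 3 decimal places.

(-0.672, -0.941, -0.345)

At (-3/2, -2, -1/2): F = (1.750, 6.500, -4.500).
Jacobian J = [[-2·x, 2·y, 0], [2·y + 1, 2·x + z, y], [1, -4·z, -4·y + 2]].
At the point, J = [[3.000, -4.000, 0.000], [-3.000, -3.500, -2.000], [1.000, 2.000, 10.000]] (det J = -205.000).
Solving J·Δ = −F gives Δ = (0.828, 1.059, 0.155).
Then the next iterate is (x, y, z)₁ = (-0.672, -0.941, -0.345).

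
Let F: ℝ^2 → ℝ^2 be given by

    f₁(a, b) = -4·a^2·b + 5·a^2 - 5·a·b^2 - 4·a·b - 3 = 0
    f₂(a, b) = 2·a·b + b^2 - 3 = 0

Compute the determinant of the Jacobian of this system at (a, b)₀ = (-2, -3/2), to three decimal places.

230.750

J = [[-8·a·b + 10·a - 5·b^2 - 4·b, -4·a^2 - 10·a·b - 4·a], [2·b, 2·a + 2·b]].
At the point, J = [[-49.250, -38.000], [-3.000, -7.000]].
det J = 230.750.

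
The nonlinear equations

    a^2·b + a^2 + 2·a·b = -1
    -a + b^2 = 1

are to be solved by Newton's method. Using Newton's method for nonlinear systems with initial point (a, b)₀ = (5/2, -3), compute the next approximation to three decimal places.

(1.594, -1.932)

At (5/2, -3): F = (-26.500, 5.500).
Jacobian J = [[2·a·b + 2·a + 2·b, a^2 + 2·a], [-1, 2·b]].
At the point, J = [[-16.000, 11.250], [-1.000, -6.000]] (det J = 107.250).
Solving J·Δ = −F gives Δ = (-0.906, 1.068).
Then the next iterate is (a, b)₁ = (1.594, -1.932).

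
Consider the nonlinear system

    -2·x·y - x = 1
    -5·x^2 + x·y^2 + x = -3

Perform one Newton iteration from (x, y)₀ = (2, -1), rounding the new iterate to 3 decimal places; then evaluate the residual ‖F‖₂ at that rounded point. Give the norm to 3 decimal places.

2.613

At (2, -1): F = (1.000, -13.000).
Jacobian J = [[-2·y - 1, -2·x], [-10·x + y^2 + 1, 2·x·y]].
At the point, J = [[1.000, -4.000], [-18.000, -4.000]] (det J = -76.000).
Solving J·Δ = −F gives Δ = (-0.737, 0.066).
Then the next iterate is (x, y)₁ = (1.263, -0.934).
Re-evaluating at (1.263, -0.934): F = (0.09628, -2.61106), so ‖F‖₂ = 2.613.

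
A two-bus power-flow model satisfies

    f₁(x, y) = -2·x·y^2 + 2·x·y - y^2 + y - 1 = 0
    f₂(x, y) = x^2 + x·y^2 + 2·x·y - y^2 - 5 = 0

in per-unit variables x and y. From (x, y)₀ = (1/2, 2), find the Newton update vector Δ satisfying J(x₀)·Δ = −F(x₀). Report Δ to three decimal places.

(0.405, -1.103)

At (1/2, 2): F = (-5.000, -4.750).
Jacobian J = [[-2·y^2 + 2·y, -4·x·y + 2·x - 2·y + 1], [2·x + y^2 + 2·y, 2·x·y + 2·x - 2·y]].
At the point, J = [[-4.000, -6.000], [9.000, -1.000]] (det J = 58.000).
Solving J·Δ = −F gives Δ = (0.405, -1.103).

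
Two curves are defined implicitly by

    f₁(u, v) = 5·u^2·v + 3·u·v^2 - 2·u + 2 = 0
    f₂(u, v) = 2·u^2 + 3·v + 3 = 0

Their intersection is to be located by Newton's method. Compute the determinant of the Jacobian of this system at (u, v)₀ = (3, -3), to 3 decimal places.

J = [[10·u·v + 3·v^2 - 2, 5·u^2 + 6·u·v], [4·u, 3]].
At the point, J = [[-65.000, -9.000], [12.000, 3.000]].
det J = -87.000.

-87.000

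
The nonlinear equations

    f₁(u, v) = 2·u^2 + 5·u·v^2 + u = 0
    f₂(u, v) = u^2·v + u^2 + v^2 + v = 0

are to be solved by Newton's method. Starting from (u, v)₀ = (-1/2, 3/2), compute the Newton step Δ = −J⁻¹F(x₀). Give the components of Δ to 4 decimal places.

(-0.3589, -1.2406)

At (-1/2, 3/2): F = (-5.6250, 4.3750).
Jacobian J = [[4·u + 5·v^2 + 1, 10·u·v], [2·u·v + 2·u, u^2 + 2·v + 1]].
At the point, J = [[10.2500, -7.5000], [-2.5000, 4.2500]] (det J = 24.8125).
Solving J·Δ = −F gives Δ = (-0.3589, -1.2406).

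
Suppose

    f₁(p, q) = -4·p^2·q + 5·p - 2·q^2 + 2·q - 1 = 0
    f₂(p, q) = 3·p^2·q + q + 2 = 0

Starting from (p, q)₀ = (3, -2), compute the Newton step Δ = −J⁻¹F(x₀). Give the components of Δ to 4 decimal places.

(-1.2190, 0.3613)

At (3, -2): F = (74.0000, -54.0000).
Jacobian J = [[-8·p·q + 5, -4·p^2 - 4·q + 2], [6·p·q, 3·p^2 + 1]].
At the point, J = [[53.0000, -26.0000], [-36.0000, 28.0000]] (det J = 548.0000).
Solving J·Δ = −F gives Δ = (-1.2190, 0.3613).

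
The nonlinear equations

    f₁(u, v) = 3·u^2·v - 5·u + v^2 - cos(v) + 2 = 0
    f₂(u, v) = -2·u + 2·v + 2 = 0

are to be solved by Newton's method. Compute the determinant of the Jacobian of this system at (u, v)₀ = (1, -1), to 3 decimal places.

J = [[6·u·v - 5, 3·u^2 + 2·v + sin(v)], [-2, 2]].
At the point, J = [[-11.000, 0.15853], [-2.000, 2.000]].
det J = -21.683.

-21.683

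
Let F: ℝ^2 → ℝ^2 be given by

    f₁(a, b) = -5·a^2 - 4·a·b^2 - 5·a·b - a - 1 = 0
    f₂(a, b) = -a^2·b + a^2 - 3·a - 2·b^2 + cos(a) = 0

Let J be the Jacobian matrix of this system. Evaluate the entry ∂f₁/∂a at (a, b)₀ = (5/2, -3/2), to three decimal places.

-27.500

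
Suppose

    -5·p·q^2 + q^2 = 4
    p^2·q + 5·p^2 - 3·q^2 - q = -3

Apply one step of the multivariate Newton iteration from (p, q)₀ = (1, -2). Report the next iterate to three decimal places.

(0.476, -1.405)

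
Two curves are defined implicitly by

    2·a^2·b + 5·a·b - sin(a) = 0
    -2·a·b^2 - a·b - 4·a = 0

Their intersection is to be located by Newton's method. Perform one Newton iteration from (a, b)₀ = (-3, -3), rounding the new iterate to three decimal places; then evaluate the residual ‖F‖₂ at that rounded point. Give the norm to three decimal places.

At (-3, -3): F = (-8.85888, 57.000).
Jacobian J = [[4·a·b + 5·b - cos(a), 2·a^2 + 5·a], [-2·b^2 - b - 4, -4·a·b - a]].
At the point, J = [[21.98999, 3.000], [-19.000, -33.000]] (det J = -668.66975).
Solving J·Δ = −F gives Δ = (0.181, 1.623).
Then the next iterate is (a, b)₁ = (-2.819, -1.377).
Re-evaluating at (-2.819, -1.377): F = (-2.15954, 18.08461), so ‖F‖₂ = 18.213.

18.213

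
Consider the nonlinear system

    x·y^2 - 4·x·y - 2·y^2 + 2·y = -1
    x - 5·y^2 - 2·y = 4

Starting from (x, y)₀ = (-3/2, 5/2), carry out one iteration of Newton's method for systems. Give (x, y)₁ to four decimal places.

(1.8679, 1.0784)

At (-3/2, 5/2): F = (-0.8750, -41.7500).
Jacobian J = [[y^2 - 4·y, 2·x·y - 4·x - 4·y + 2], [1, -10·y - 2]].
At the point, J = [[-3.7500, -9.5000], [1.0000, -27.0000]] (det J = 110.7500).
Solving J·Δ = −F gives Δ = (3.3679, -1.4216).
Then the next iterate is (x, y)₁ = (1.8679, 1.0784).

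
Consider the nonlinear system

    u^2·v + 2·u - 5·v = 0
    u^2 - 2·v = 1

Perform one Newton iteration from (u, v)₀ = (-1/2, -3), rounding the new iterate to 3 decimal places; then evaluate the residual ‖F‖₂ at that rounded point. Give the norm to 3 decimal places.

At (-1/2, -3): F = (13.250, 5.250).
Jacobian J = [[2·u·v + 2, u^2 - 5], [2·u, -2]].
At the point, J = [[5.000, -4.750], [-1.000, -2.000]] (det J = -14.750).
Solving J·Δ = −F gives Δ = (-0.106, 2.678).
Then the next iterate is (u, v)₁ = (-0.606, -0.322).
Re-evaluating at (-0.606, -0.322): F = (0.27975, 0.01124), so ‖F‖₂ = 0.280.

0.280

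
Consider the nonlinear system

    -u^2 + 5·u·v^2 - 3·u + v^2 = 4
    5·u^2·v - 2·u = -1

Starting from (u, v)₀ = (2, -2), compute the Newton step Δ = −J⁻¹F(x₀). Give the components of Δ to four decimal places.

(-0.8136, 0.4414)

At (2, -2): F = (30.0000, -43.0000).
Jacobian J = [[-2·u + 5·v^2 - 3, 10·u·v + 2·v], [10·u·v - 2, 5·u^2]].
At the point, J = [[13.0000, -44.0000], [-42.0000, 20.0000]] (det J = -1588.0000).
Solving J·Δ = −F gives Δ = (-0.8136, 0.4414).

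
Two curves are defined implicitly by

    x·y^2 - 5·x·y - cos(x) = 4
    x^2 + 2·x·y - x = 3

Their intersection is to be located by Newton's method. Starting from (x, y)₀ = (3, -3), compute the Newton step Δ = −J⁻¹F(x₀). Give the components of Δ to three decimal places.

(0.725, 2.621)

At (3, -3): F = (68.98999, -15.000).
Jacobian J = [[y^2 - 5·y + sin(x), 2·x·y - 5·x], [2·x + 2·y - 1, 2·x]].
At the point, J = [[24.14112, -33.000], [-1.000, 6.000]] (det J = 111.84672).
Solving J·Δ = −F gives Δ = (0.725, 2.621).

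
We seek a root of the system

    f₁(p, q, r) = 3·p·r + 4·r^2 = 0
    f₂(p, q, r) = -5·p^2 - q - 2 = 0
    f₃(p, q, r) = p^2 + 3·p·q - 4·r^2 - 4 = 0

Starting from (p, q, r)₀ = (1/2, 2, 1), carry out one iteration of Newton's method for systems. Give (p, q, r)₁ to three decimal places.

At (1/2, 2, 1): F = (5.500, -5.250, -4.750).
Jacobian J = [[3·r, 0, 3·p + 8·r], [-10·p, -1, 0], [2·p + 3·q, 3·p, -8·r]].
At the point, J = [[3.000, 0.000, 9.500], [-5.000, -1.000, 0.000], [7.000, 1.500, -8.000]] (det J = 19.250).
Solving J·Δ = −F gives Δ = (3.945, -24.974, -1.825).
Then the next iterate is (p, q, r)₁ = (4.445, -22.974, -0.825).

(4.445, -22.974, -0.825)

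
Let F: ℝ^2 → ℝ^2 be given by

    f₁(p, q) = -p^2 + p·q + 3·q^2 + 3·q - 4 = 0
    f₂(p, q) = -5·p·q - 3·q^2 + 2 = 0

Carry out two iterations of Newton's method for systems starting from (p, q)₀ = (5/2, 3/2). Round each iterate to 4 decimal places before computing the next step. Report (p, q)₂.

(0.4004, 0.6861)

At (5/2, 3/2): F = (4.7500, -23.5000).
Jacobian J = [[-2·p + q, p + 6·q + 3], [-5·q, -5·p - 6·q]].
At the point, J = [[-3.5000, 14.5000], [-7.5000, -21.5000]] (det J = 184.0000).
Solving J·Δ = −F gives Δ = (-1.2969, -0.6406).
Then the next iterate is (p, q)₁ = (1.2031, 0.8594).
Round to (1.2031, 0.8594) and repeat: F = (0.380400, -5.385426), J = [[-1.5468, 9.3595], [-4.2970, -11.1719]].
Δ = (-0.8027, -0.1733), so (p, q)₂ = (0.4004, 0.6861).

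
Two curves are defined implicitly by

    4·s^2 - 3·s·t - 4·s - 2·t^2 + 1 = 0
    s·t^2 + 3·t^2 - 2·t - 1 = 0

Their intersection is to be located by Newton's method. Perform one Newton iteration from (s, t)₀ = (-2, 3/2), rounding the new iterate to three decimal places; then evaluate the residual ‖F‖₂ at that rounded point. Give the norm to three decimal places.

At (-2, 3/2): F = (29.500, -1.750).
Jacobian J = [[8·s - 3·t - 4, -3·s - 4·t], [t^2, 2·s·t + 6·t - 2]].
At the point, J = [[-24.500, 0.000], [2.250, 1.000]] (det J = -24.500).
Solving J·Δ = −F gives Δ = (1.204, -0.959).
Then the next iterate is (s, t)₁ = (-0.796, 0.541).
Re-evaluating at (-0.796, 0.541): F = (7.42501, -1.43693), so ‖F‖₂ = 7.563.

7.563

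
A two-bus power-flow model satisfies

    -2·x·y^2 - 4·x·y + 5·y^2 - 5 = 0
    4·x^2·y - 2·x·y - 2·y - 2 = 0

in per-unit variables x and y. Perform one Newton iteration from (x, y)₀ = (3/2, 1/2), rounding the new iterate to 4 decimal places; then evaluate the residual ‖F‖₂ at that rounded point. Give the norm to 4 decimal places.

229.7756

At (3/2, 1/2): F = (-7.5000, 0.0000).
Jacobian J = [[-2·y^2 - 4·y, -4·x·y - 4·x + 10·y], [8·x·y - 2·y, 4·x^2 - 2·x - 2]].
At the point, J = [[-2.5000, -4.0000], [5.0000, 4.0000]] (det J = 10.0000).
Solving J·Δ = −F gives Δ = (3.0000, -3.7500).
Then the next iterate is (x, y)₁ = (4.5000, -3.2500).
Re-evaluating at (4.5000, -3.2500): F = (11.2500, -229.5000), so ‖F‖₂ = 229.7756.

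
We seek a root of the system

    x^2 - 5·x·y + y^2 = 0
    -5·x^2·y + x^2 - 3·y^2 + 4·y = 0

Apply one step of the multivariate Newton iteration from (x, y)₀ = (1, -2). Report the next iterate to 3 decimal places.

(0.745, -0.673)

At (1, -2): F = (15.000, -9.000).
Jacobian J = [[2·x - 5·y, -5·x + 2·y], [-10·x·y + 2·x, -5·x^2 - 6·y + 4]].
At the point, J = [[12.000, -9.000], [22.000, 11.000]] (det J = 330.000).
Solving J·Δ = −F gives Δ = (-0.255, 1.327).
Then the next iterate is (x, y)₁ = (0.745, -0.673).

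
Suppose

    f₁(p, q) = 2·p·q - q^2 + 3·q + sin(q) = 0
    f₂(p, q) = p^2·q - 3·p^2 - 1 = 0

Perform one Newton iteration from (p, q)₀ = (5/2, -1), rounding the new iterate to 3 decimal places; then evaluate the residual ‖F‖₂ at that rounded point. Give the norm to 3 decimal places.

7.905

At (5/2, -1): F = (-9.84147, -26.000).
Jacobian J = [[2·q, 2·p - 2·q + cos(q) + 3], [2·p·q - 6·p, p^2]].
At the point, J = [[-2.000, 10.54030], [-20.000, 6.250]] (det J = 198.30605).
Solving J·Δ = −F gives Δ = (-1.072, 0.730).
Then the next iterate is (p, q)₁ = (1.428, -0.270).
Re-evaluating at (1.428, -0.270): F = (-1.92075, -7.66813), so ‖F‖₂ = 7.905.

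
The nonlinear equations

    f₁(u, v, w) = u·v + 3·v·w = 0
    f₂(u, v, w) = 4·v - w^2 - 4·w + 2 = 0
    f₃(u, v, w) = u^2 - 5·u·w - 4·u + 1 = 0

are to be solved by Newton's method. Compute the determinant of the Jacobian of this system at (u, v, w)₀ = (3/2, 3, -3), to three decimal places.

J = [[v, u + 3·w, 3·v], [0, 4, -2·w - 4], [2·u - 5·w - 4, 0, -5·u]].
At the point, J = [[3.000, -7.500, 9.000], [0.000, 4.000, 2.000], [14.000, 0.000, -7.500]].
det J = -804.000.

-804.000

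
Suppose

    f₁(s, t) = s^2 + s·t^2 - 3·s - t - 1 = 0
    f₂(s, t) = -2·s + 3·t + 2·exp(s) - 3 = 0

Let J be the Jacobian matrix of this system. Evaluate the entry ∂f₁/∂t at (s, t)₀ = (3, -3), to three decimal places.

∂f₁/∂t = 2·s·t - 1.
At (3, -3) this is -19.000.

-19.000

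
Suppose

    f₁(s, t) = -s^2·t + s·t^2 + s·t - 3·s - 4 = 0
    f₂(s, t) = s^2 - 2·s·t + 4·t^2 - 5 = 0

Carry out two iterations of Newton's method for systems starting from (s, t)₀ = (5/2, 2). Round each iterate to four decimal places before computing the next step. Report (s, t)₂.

At (5/2, 2): F = (-9.0000, 7.2500).
Jacobian J = [[-2·s·t + t^2 + t - 3, -s^2 + 2·s·t + s], [2·s - 2·t, -2·s + 8·t]].
At the point, J = [[-7.0000, 6.2500], [1.0000, 11.0000]] (det J = -83.2500).
Solving J·Δ = −F gives Δ = (-1.7335, -0.5015).
Then the next iterate is (s, t)₁ = (0.7665, 1.4985).
Round to (0.7665, 1.4985) and repeat: F = (-4.310124, 2.272331), J = [[-1.553198, 2.476178], [-1.4640, 10.4550]].
Δ = (-4.0186, -0.7801), so (s, t)₂ = (-3.2521, 0.7184).

(-3.2521, 0.7184)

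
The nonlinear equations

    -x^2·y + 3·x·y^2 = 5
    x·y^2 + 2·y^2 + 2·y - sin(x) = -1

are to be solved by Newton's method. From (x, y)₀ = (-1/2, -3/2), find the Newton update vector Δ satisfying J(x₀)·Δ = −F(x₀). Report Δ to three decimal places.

At (-1/2, -3/2): F = (-8.000, 1.85443).
Jacobian J = [[-2·x·y + 3·y^2, -x^2 + 6·x·y], [y^2 - cos(x), 2·x·y + 4·y + 2]].
At the point, J = [[5.250, 4.250], [1.37242, -2.500]] (det J = -18.95777).
Solving J·Δ = −F gives Δ = (0.639, 1.093).

(0.639, 1.093)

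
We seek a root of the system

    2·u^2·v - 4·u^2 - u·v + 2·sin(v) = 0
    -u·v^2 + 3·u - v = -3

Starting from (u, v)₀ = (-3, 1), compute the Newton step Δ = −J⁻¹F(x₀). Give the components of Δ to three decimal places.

(-2.005, 1.602)

At (-3, 1): F = (-13.31706, -4.000).
Jacobian J = [[4·u·v - 8·u - v, 2·u^2 - u + 2·cos(v)], [-v^2 + 3, -2·u·v - 1]].
At the point, J = [[11.000, 22.08060], [2.000, 5.000]] (det J = 10.83879).
Solving J·Δ = −F gives Δ = (-2.005, 1.602).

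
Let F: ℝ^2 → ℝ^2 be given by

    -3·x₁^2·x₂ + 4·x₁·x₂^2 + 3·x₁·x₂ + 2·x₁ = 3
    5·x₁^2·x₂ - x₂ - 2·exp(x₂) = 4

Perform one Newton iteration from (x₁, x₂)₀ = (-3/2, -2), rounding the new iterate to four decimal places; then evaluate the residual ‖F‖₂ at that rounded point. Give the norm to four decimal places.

9.4347

At (-3/2, -2): F = (-7.5000, -24.770671).
Jacobian J = [[-6·x₁·x₂ + 4·x₂^2 + 3·x₂ + 2, -3·x₁^2 + 8·x₁·x₂ + 3·x₁], [10·x₁·x₂, 5·x₁^2 - 2·exp(x₂) - 1]].
At the point, J = [[-6.0000, 12.7500], [30.0000, 9.979329]] (det J = -442.375977).
Solving J·Δ = −F gives Δ = (0.5447, 0.8446).
Then the next iterate is (x₁, x₂)₁ = (-0.9553, -1.1554).
Re-evaluating at (-0.9553, -1.1554): F = (-3.537199, -8.746542), so ‖F‖₂ = 9.4347.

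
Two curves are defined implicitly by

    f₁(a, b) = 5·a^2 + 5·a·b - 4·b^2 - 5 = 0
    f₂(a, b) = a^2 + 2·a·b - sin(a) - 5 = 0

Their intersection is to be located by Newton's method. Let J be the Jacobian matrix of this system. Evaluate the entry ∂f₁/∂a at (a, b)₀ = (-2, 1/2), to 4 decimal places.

∂f₁/∂a = 10·a + 5·b.
At (-2, 1/2) this is -17.5000.

-17.5000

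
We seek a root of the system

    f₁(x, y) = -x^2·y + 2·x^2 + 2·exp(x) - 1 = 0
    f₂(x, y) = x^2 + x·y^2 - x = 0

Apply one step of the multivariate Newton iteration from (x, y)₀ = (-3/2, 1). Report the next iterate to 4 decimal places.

At (-3/2, 1): F = (1.696260, 2.2500).
Jacobian J = [[-2·x·y + 4·x + 2·exp(x), -x^2], [2·x + y^2 - 1, 2·x·y]].
At the point, J = [[-2.553740, -2.2500], [-3.0000, -3.0000]] (det J = 0.911219).
Solving J·Δ = −F gives Δ = (0.0288, 0.7212).
Then the next iterate is (x, y)₁ = (-1.4712, 1.7212).

(-1.4712, 1.7212)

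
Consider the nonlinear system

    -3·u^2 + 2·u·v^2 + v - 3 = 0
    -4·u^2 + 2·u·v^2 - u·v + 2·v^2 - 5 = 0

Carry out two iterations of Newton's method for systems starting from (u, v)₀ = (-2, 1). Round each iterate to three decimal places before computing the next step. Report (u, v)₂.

(0.107, 1.077)

At (-2, 1): F = (-18.000, -21.000).
Jacobian J = [[-6·u + 2·v^2, 4·u·v + 1], [-8·u + 2·v^2 - v, 4·u·v - u + 4·v]].
At the point, J = [[14.000, -7.000], [17.000, -2.000]] (det J = 91.000).
Solving J·Δ = −F gives Δ = (1.220, -0.132).
Then the next iterate is (u, v)₁ = (-0.780, 0.868).
Round to (-0.780, 0.868) and repeat: F = (-5.13254, -6.42505), J = [[6.18685, -1.70816], [6.87885, 1.54384]].
Δ = (0.887, 0.209), so (u, v)₂ = (0.107, 1.077).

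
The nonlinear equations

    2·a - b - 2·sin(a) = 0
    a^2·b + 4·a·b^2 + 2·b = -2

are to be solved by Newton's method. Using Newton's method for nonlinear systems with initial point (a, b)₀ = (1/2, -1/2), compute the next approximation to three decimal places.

(-2.191, -0.618)

At (1/2, -1/2): F = (0.54115, 1.375).
Jacobian J = [[-2·cos(a) + 2, -1], [2·a·b + 4·b^2, a^2 + 8·a·b + 2]].
At the point, J = [[0.24483, -1.000], [0.500, 0.250]] (det J = 0.56121).
Solving J·Δ = −F gives Δ = (-2.691, -0.118).
Then the next iterate is (a, b)₁ = (-2.191, -0.618).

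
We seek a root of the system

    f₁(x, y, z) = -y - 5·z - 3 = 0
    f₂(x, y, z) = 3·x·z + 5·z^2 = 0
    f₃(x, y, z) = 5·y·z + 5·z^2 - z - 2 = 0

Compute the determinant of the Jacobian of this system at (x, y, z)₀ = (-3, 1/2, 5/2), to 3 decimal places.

-270.000

J = [[0, -1, -5], [3·z, 0, 3·x + 10·z], [0, 5·z, 5·y + 10·z - 1]].
At the point, J = [[0.000, -1.000, -5.000], [7.500, 0.000, 16.000], [0.000, 12.500, 26.500]].
det J = -270.000.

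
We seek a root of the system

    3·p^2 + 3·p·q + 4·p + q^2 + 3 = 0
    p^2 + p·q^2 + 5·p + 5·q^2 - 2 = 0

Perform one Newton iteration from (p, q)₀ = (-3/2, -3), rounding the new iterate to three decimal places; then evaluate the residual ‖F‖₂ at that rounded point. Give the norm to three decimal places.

At (-3/2, -3): F = (26.250, 24.250).
Jacobian J = [[6·p + 3·q + 4, 3·p + 2·q], [2·p + q^2 + 5, 2·p·q + 10·q]].
At the point, J = [[-14.000, -10.500], [11.000, -21.000]] (det J = 409.500).
Solving J·Δ = −F gives Δ = (0.724, 1.534).
Then the next iterate is (p, q)₁ = (-0.776, -1.466).
Re-evaluating at (-0.776, -1.466): F = (7.26453, 3.80021), so ‖F‖₂ = 8.198.

8.198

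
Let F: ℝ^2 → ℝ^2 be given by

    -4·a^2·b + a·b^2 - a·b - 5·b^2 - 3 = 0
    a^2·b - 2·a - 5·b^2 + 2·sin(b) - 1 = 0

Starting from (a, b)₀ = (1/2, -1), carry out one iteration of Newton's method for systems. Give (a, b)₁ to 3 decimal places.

At (1/2, -1): F = (-6.000, -8.93294).
Jacobian J = [[-8·a·b + b^2 - b, -4·a^2 + 2·a·b - a - 10·b], [2·a·b - 2, a^2 - 10·b + 2·cos(b)]].
At the point, J = [[6.000, 7.500], [-3.000, 11.33060]] (det J = 90.48363).
Solving J·Δ = −F gives Δ = (0.011, 0.791).
Then the next iterate is (a, b)₁ = (0.511, -0.209).

(0.511, -0.209)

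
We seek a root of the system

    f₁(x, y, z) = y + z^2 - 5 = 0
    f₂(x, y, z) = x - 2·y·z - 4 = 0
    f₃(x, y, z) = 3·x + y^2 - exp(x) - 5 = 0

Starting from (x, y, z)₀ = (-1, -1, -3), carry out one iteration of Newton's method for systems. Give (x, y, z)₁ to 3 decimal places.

(2.571, 0.015, -2.331)

At (-1, -1, -3): F = (3.000, -11.000, -7.36788).
Jacobian J = [[0, 1, 2·z], [1, -2·z, -2·y], [-exp(x) + 3, 2·y, 0]].
At the point, J = [[0.000, 1.000, -6.000], [1.000, 6.000, 2.000], [2.63212, -2.000, 0.000]] (det J = 112.02058).
Solving J·Δ = −F gives Δ = (3.571, 1.015, 0.669).
Then the next iterate is (x, y, z)₁ = (2.571, 0.015, -2.331).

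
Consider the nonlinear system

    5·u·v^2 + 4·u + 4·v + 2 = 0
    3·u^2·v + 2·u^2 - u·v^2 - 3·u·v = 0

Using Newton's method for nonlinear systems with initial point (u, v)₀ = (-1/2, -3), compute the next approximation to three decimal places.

(-0.152, -2.082)

At (-1/2, -3): F = (-34.500, -1.750).
Jacobian J = [[5·v^2 + 4, 10·u·v + 4], [6·u·v + 4·u - v^2 - 3·v, 3·u^2 - 2·u·v - 3·u]].
At the point, J = [[49.000, 19.000], [7.000, -0.750]] (det J = -169.750).
Solving J·Δ = −F gives Δ = (0.348, 0.918).
Then the next iterate is (u, v)₁ = (-0.152, -2.082).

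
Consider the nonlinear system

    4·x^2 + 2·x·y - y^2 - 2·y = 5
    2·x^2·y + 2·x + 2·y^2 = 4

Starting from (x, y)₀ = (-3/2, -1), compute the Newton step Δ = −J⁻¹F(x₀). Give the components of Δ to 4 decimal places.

At (-3/2, -1): F = (8.0000, -9.5000).
Jacobian J = [[8·x + 2·y, 2·x - 2·y - 2], [4·x·y + 2, 2·x^2 + 4·y]].
At the point, J = [[-14.0000, -3.0000], [8.0000, 0.5000]] (det J = 17.0000).
Solving J·Δ = −F gives Δ = (1.4412, -4.0588).

(1.4412, -4.0588)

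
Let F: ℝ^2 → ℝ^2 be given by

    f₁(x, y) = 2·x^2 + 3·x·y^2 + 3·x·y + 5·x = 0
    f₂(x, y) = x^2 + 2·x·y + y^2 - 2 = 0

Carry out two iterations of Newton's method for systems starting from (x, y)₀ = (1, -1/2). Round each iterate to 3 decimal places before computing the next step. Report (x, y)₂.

(0.084, 1.486)

At (1, -1/2): F = (6.250, -1.750).
Jacobian J = [[4·x + 3·y^2 + 3·y + 5, 6·x·y + 3·x], [2·x + 2·y, 2·x + 2·y]].
At the point, J = [[8.250, 0.000], [1.000, 1.000]] (det J = 8.250).
Solving J·Δ = −F gives Δ = (-0.758, 2.508).
Then the next iterate is (x, y)₁ = (0.242, 2.008).
Round to (0.242, 2.008) and repeat: F = (5.71221, 3.06250), J = [[24.08819, 3.64162], [4.500, 4.500]].
Δ = (-0.158, -0.522), so (x, y)₂ = (0.084, 1.486).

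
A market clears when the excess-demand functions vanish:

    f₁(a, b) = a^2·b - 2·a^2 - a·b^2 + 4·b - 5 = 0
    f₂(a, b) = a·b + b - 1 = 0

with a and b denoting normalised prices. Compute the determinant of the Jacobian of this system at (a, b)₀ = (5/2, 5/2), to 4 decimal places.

-7.5000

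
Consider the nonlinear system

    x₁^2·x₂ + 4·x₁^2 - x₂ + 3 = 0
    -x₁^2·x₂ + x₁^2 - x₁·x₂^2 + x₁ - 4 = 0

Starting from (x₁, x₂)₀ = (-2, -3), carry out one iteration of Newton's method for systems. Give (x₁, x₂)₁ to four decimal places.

At (-2, -3): F = (10.0000, 28.0000).
Jacobian J = [[2·x₁·x₂ + 8·x₁, x₁^2 - 1], [-2·x₁·x₂ + 2·x₁ - x₂^2 + 1, -x₁^2 - 2·x₁·x₂]].
At the point, J = [[-4.0000, 3.0000], [-24.0000, -16.0000]] (det J = 136.0000).
Solving J·Δ = −F gives Δ = (1.7941, -0.9412).
Then the next iterate is (x₁, x₂)₁ = (-0.2059, -3.9412).

(-0.2059, -3.9412)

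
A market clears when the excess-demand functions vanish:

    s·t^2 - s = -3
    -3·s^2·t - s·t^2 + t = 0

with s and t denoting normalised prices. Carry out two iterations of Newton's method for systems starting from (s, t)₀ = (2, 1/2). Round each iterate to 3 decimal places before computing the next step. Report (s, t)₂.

At (2, 1/2): F = (1.500, -6.000).
Jacobian J = [[t^2 - 1, 2·s·t], [-6·s·t - t^2, -3·s^2 - 2·s·t + 1]].
At the point, J = [[-0.750, 2.000], [-6.250, -13.000]] (det J = 22.250).
Solving J·Δ = −F gives Δ = (0.337, -0.624).
Then the next iterate is (s, t)₁ = (2.337, -0.124).
Round to (2.337, -0.124) and repeat: F = (0.69893, 1.87177), J = [[-0.98462, -0.57958], [1.72335, -14.80513]].
Δ = (0.595, 0.196), so (s, t)₂ = (2.932, 0.072).

(2.932, 0.072)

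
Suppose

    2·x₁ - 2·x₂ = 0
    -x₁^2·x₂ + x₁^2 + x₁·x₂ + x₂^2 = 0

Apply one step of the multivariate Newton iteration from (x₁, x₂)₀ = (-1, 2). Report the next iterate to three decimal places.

(-0.167, -0.167)

At (-1, 2): F = (-6.000, 1.000).
Jacobian J = [[2, -2], [-2·x₁·x₂ + 2·x₁ + x₂, -x₁^2 + x₁ + 2·x₂]].
At the point, J = [[2.000, -2.000], [4.000, 2.000]] (det J = 12.000).
Solving J·Δ = −F gives Δ = (0.833, -2.167).
Then the next iterate is (x₁, x₂)₁ = (-0.167, -0.167).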